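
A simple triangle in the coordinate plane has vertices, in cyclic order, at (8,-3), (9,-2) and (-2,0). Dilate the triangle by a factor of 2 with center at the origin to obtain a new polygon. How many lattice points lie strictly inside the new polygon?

By the shoelace formula, twice the signed area is |(8·(-2) − 9·(-3)) + (9·0 − (-2)·(-2)) + ((-2)·(-3) − 8·0)| = 13, so the area is 13/2.
Along each edge there are gcd(|Δx|,|Δy|)+1 lattice points, so counting each shared vertex once the boundary has gcd(1,1) + gcd(11,2) + gcd(10,3) = 1+1+1 = 3.
Scaling by 2 multiplies the area by 2² = 4 (so the new area is 26) and multiplies the boundary lattice-point count by 2, giving 6.
By Pick's theorem, the interior count of the dilated polygon is 26 − 6/2 + 1 = 24.

24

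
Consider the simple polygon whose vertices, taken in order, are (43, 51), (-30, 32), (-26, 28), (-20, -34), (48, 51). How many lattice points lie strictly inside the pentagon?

Using the shoelace formula, 2A = |[43·32 − (-30)·51] + [(-30)·28 − (-26)·32] + [(-26)·(-34) − (-20)·28] + [(-20)·51 − 48·(-34)] + [48·51 − 43·51]| = 5209, so the area is 2604.5.
The number of boundary lattice points is Σ gcd(|Δx|,|Δy|) = gcd(73,19) + gcd(4,4) + gcd(6,62) + gcd(68,85) + gcd(5,0) = 1+4+2+17+5 = 29.
By Pick's theorem A = I + B/2 − 1, so I = 2604.5 − 29/2 + 1 = 2591.

2591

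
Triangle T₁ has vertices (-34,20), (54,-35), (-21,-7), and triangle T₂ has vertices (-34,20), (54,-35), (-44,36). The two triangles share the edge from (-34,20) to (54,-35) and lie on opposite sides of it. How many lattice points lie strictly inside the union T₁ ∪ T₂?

The union is the simple quadrilateral with vertices (-34,20), (-21,-7), (54,-35), (-44,36) in order.
The shoelace formula gives twice the area as |[(-34)·(-7) − (-21)·20] + [(-21)·(-35) − 54·(-7)] + [54·36 − (-44)·(-35)] + [(-44)·20 − (-34)·36]| = 2519, so the area is 1259.5.
Along each edge there are gcd(|Δx|,|Δy|)+1 lattice points, so counting each shared vertex once the boundary has gcd(13,27) + gcd(75,28) + gcd(98,71) + gcd(10,16) = 1+1+1+2 = 5.
By Pick's theorem I = A − B/2 + 1 = 1259.5 − 5/2 + 1 = 1258.

1258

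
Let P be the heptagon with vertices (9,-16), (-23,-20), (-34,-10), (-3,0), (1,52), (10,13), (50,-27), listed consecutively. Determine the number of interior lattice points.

1558

By the shoelace formula, twice the signed area is |[9·(-20) − (-23)·(-16)] + [(-23)·(-10) − (-34)·(-20)] + [(-34)·0 − (-3)·(-10)] + [(-3)·52 − 1·0] + [1·13 − 10·52] + [10·(-27) − 50·13] + [50·(-16) − 9·(-27)]| = 3168, so the area is 1584.
The number of boundary lattice points is Σ gcd(|Δx|,|Δy|) = gcd(32,4) + gcd(11,10) + gcd(31,10) + gcd(4,52) + gcd(9,39) + gcd(40,40) + gcd(41,11) = 4+1+1+4+3+40+1 = 54.
By Pick's theorem A = I + B/2 − 1, so I = 1584 − 54/2 + 1 = 1558.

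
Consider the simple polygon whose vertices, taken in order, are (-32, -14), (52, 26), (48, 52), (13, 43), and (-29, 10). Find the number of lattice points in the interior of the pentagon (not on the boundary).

2416

The shoelace formula gives twice the area as |((-32)·26 − 52·(-14)) + (52·52 − 48·26) + (48·43 − 13·52) + (13·10 − (-29)·43) + ((-29)·(-14) − (-32)·10)| = 4843, so the area is 4843/2.
Along each edge there are gcd(|Δx|,|Δy|)+1 lattice points, so counting each shared vertex once the boundary has gcd(84,40) + gcd(4,26) + gcd(35,9) + gcd(42,33) + gcd(3,24) = 4+2+1+3+3 = 13.
Pick's theorem gives I = A − B/2 + 1 = 4843/2 − 13/2 + 1 = 2416.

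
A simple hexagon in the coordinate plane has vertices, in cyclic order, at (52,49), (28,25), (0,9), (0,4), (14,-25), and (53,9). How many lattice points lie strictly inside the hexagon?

1835

By the shoelace formula, twice the signed area is |[52·25 − 28·49] + [28·9 − 0·25] + [0·4 − 0·9] + [0·(-25) − 14·4] + [14·9 − 53·(-25)] + [53·49 − 52·9]| = 3704, so the area is 1852.
Summing gcd(|Δx|,|Δy|) over the edges gives the boundary count: gcd(24,24) + gcd(28,16) + gcd(0,5) + gcd(14,29) + gcd(39,34) + gcd(1,40) = 24+4+5+1+1+1 = 36.
By Pick's theorem A = I + B/2 − 1, so I = 1852 − 36/2 + 1 = 1835.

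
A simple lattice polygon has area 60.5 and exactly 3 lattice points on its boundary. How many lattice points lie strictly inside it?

From Pick's theorem, I = A − B/2 + 1 = 60.5 − 3/2 + 1 = 60.

60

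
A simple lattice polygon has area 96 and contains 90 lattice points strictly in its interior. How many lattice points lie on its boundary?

Pick's theorem gives A = I + B/2 − 1, so B = 2(A − I + 1) = 2(96 − 90 + 1) = 14.

14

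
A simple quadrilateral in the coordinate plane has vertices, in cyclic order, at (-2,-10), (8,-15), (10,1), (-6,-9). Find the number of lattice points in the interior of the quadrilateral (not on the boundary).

109

By the shoelace formula, twice the signed area is |((-2)·(-15) − 8·(-10)) + (8·1 − 10·(-15)) + (10·(-9) − (-6)·1) + ((-6)·(-10) − (-2)·(-9))| = 226, so the area is 113.
The number of boundary lattice points is Σ gcd(|Δx|,|Δy|) = gcd(10,5) + gcd(2,16) + gcd(16,10) + gcd(4,1) = 5+2+2+1 = 10.
By Pick's theorem A = I + B/2 − 1, so I = 113 − 10/2 + 1 = 109.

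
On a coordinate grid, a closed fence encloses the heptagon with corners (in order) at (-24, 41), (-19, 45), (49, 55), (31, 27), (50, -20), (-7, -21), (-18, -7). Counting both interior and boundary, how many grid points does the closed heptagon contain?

Using the shoelace formula, 2A = |((-24)·45 − (-19)·41) + ((-19)·55 − 49·45) + (49·27 − 31·55) + (31·(-20) − 50·27) + (50·(-21) − (-7)·(-20)) + ((-7)·(-7) − (-18)·(-21)) + ((-18)·41 − (-24)·(-7))| = 8328, so the area is 4164.
Summing gcd(|Δx|,|Δy|) over the edges gives the boundary count: gcd(5,4) + gcd(68,10) + gcd(18,28) + gcd(19,47) + gcd(57,1) + gcd(11,14) + gcd(6,48) = 1+2+2+1+1+1+6 = 14.
Pick's theorem gives I = A − B/2 + 1 = 4164 − 14/2 + 1 = 4158, so the closed region contains I + B = 4158 + 14 = 4172 lattice points.

4172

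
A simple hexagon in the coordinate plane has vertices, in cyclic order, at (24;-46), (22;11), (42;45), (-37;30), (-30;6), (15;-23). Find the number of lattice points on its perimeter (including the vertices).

7

The number of boundary lattice points is Σ gcd(|Δx|,|Δy|) = gcd(2,57) + gcd(20,34) + gcd(79,15) + gcd(7,24) + gcd(45,29) + gcd(9,23) = 1+2+1+1+1+1 = 7.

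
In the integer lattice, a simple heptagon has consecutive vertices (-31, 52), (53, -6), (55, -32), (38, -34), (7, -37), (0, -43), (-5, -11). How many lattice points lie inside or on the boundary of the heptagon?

Using the shoelace formula, 2A = |((-31)·(-6) − 53·52) + (53·(-32) − 55·(-6)) + (55·(-34) − 38·(-32)) + (38·(-37) − 7·(-34)) + (7·(-43) − 0·(-37)) + (0·(-11) − (-5)·(-43)) + ((-5)·52 − (-31)·(-11))| = 6875, so the area is 6875/2.
The number of boundary lattice points is Σ gcd(|Δx|,|Δy|) = gcd(84,58) + gcd(2,26) + gcd(17,2) + gcd(31,3) + gcd(7,6) + gcd(5,32) + gcd(26,63) = 2+2+1+1+1+1+1 = 9.
Pick's theorem gives I = A − B/2 + 1 = 6875/2 − 9/2 + 1 = 3434, so the closed region contains I + B = 3434 + 9 = 3443 lattice points.

3443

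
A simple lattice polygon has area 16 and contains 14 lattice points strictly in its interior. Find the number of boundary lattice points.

6

Pick's theorem gives A = I + B/2 − 1, so B = 2(A − I + 1) = 2(16 − 14 + 1) = 6.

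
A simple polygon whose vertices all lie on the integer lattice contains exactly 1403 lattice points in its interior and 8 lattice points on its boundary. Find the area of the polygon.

1406

Pick's theorem states A = I + B/2 − 1, so A = 1403 + 8/2 − 1 = 1406.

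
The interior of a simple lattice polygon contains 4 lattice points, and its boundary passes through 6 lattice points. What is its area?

6

Pick's theorem states A = I + B/2 − 1, so A = 4 + 6/2 − 1 = 6.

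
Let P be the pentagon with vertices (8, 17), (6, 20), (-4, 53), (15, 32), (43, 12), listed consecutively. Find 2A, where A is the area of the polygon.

1028

Using the shoelace formula, 2A = |(8·20 − 6·17) + (6·53 − (-4)·20) + ((-4)·32 − 15·53) + (15·12 − 43·32) + (43·17 − 8·12)| = 1028, so the area is 514.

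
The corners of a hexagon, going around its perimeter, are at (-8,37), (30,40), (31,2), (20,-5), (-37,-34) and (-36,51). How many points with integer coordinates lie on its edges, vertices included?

19

Along each edge there are gcd(|Δx|,|Δy|)+1 lattice points, so counting each shared vertex once the boundary has gcd(38,3) + gcd(1,38) + gcd(11,7) + gcd(57,29) + gcd(1,85) + gcd(28,14) = 1+1+1+1+1+14 = 19.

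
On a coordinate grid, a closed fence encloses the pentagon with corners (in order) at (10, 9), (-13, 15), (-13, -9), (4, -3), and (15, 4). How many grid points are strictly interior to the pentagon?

390

The shoelace formula gives twice the area as |(10·15 − (-13)·9) + ((-13)·(-9) − (-13)·15) + ((-13)·(-3) − 4·(-9)) + (4·4 − 15·(-3)) + (15·9 − 10·4)| = 810, so the area is 405.
The number of boundary lattice points is Σ gcd(|Δx|,|Δy|) = gcd(23,6) + gcd(0,24) + gcd(17,6) + gcd(11,7) + gcd(5,5) = 1+24+1+1+5 = 32.
Pick's theorem gives I = A − B/2 + 1 = 405 − 32/2 + 1 = 390.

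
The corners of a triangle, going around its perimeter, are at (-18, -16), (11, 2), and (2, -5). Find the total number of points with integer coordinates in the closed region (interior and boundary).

23

The shoelace formula gives twice the area as |[(-18)·2 − 11·(-16)] + [11·(-5) − 2·2] + [2·(-16) − (-18)·(-5)]| = 41, so the area is 41/2.
The number of boundary lattice points is Σ gcd(|Δx|,|Δy|) = gcd(29,18) + gcd(9,7) + gcd(20,11) = 1+1+1 = 3.
Pick's theorem gives I = A − B/2 + 1 = 41/2 − 3/2 + 1 = 20, so the closed region contains I + B = 20 + 3 = 23 lattice points.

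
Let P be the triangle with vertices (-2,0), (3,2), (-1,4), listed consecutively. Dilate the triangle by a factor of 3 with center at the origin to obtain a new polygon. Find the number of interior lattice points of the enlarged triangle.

76

Using the shoelace formula, 2A = |((-2)·2 − 3·0) + (3·4 − (-1)·2) + ((-1)·0 − (-2)·4)| = 18, so the area is 9.
The number of boundary lattice points is Σ gcd(|Δx|,|Δy|) = gcd(5,2) + gcd(4,2) + gcd(1,4) = 1+2+1 = 4.
Scaling by 3 multiplies the area by 3² = 9 (so the new area is 81) and multiplies the boundary lattice-point count by 3, giving 12.
By Pick's theorem, the interior count of the dilated polygon is 81 − 12/2 + 1 = 76.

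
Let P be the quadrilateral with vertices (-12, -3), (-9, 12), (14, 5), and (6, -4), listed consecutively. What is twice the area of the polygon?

By the shoelace formula, twice the signed area is |((-12)·12 − (-9)·(-3)) + ((-9)·5 − 14·12) + (14·(-4) − 6·5) + (6·(-3) − (-12)·(-4))| = 536, so the area is 268.

536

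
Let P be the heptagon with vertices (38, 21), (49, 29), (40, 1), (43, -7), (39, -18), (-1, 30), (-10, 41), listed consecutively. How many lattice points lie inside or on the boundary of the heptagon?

1119

By the shoelace formula, twice the signed area is |(38·29 − 49·21) + (49·1 − 40·29) + (40·(-7) − 43·1) + (43·(-18) − 39·(-7)) + (39·30 − (-1)·(-18)) + ((-1)·41 − (-10)·30) + ((-10)·21 − 38·41)| = 2219, so the area is 1109.5.
Along each edge there are gcd(|Δx|,|Δy|)+1 lattice points, so counting each shared vertex once the boundary has gcd(11,8) + gcd(9,28) + gcd(3,8) + gcd(4,11) + gcd(40,48) + gcd(9,11) + gcd(48,20) = 1+1+1+1+8+1+4 = 17.
Pick's theorem gives I = A − B/2 + 1 = 1109.5 − 17/2 + 1 = 1102, so the closed region contains I + B = 1102 + 17 = 1119 lattice points.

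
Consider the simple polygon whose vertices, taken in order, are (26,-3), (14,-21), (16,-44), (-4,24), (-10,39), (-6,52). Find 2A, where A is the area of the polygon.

Using the shoelace formula, 2A = |[26·(-21) − 14·(-3)] + [14·(-44) − 16·(-21)] + [16·24 − (-4)·(-44)] + [(-4)·39 − (-10)·24] + [(-10)·52 − (-6)·39] + [(-6)·(-3) − 26·52]| = 2112, so the area is 1056.

2112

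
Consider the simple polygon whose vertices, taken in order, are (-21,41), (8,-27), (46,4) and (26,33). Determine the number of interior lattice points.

The shoelace formula gives twice the area as |((-21)·(-27) − 8·41) + (8·4 − 46·(-27)) + (46·33 − 26·4) + (26·41 − (-21)·33)| = 4686, so the area is 2343.
The number of boundary lattice points is Σ gcd(|Δx|,|Δy|) = gcd(29,68) + gcd(38,31) + gcd(20,29) + gcd(47,8) = 1+1+1+1 = 4.
By Pick's theorem A = I + B/2 − 1, so I = 2343 − 4/2 + 1 = 2342.

2342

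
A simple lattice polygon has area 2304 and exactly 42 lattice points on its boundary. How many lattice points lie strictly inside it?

2284

Pick's theorem A = I + B/2 − 1 rearranges to I = A − B/2 + 1 = 2304 − 42/2 + 1 = 2284.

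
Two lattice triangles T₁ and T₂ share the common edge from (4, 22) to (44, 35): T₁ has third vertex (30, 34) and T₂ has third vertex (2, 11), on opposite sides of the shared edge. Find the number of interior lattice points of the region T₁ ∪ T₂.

274

The union is the simple quadrilateral with vertices (4, 22), (30, 34), (44, 35), (2, 11) in order.
By the shoelace formula, twice the signed area is |[4·34 − 30·22] + [30·35 − 44·34] + [44·11 − 2·35] + [2·22 − 4·11]| = 556, so the area is 278.
Summing gcd(|Δx|,|Δy|) over the edges gives the boundary count: gcd(26,12) + gcd(14,1) + gcd(42,24) + gcd(2,11) = 2+1+6+1 = 10.
By Pick's theorem I = A − B/2 + 1 = 278 − 10/2 + 1 = 274.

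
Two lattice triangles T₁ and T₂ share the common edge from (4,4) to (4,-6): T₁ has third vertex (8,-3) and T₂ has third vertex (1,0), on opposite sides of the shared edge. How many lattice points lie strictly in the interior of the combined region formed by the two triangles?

The union is the simple quadrilateral with vertices (4,4), (8,-3), (4,-6), (1,0) in order.
Using the shoelace formula, 2A = |(4·(-3) − 8·4) + (8·(-6) − 4·(-3)) + (4·0 − 1·(-6)) + (1·4 − 4·0)| = 70, so the area is 35.
The number of boundary lattice points is Σ gcd(|Δx|,|Δy|) = gcd(4,7) + gcd(4,3) + gcd(3,6) + gcd(3,4) = 1+1+3+1 = 6.
By Pick's theorem I = A − B/2 + 1 = 35 − 6/2 + 1 = 33.

33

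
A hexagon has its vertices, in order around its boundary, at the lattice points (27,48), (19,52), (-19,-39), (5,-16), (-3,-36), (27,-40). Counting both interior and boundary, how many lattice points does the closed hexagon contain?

The shoelace formula gives twice the area as |(27·52 − 19·48) + (19·(-39) − (-19)·52) + ((-19)·(-16) − 5·(-39)) + (5·(-36) − (-3)·(-16)) + ((-3)·(-40) − 27·(-36)) + (27·48 − 27·(-40))| = 4478, so the area is 2239.
Summing gcd(|Δx|,|Δy|) over the edges gives the boundary count: gcd(8,4) + gcd(38,91) + gcd(24,23) + gcd(8,20) + gcd(30,4) + gcd(0,88) = 4+1+1+4+2+88 = 100.
Pick's theorem gives I = A − B/2 + 1 = 2239 − 100/2 + 1 = 2190, so the closed region contains I + B = 2190 + 100 = 2290 lattice points.

2290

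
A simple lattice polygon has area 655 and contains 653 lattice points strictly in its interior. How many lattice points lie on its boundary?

Pick's theorem gives A = I + B/2 − 1, so B = 2(A − I + 1) = 2(655 − 653 + 1) = 6.

6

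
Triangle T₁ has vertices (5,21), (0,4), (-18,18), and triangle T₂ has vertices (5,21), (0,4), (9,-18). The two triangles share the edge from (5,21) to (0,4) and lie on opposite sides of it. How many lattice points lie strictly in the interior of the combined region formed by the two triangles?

318

The union is the simple quadrilateral with vertices (5,21), (-18,18), (0,4), (9,-18) in order.
By the shoelace formula, twice the signed area is |[5·18 − (-18)·21] + [(-18)·4 − 0·18] + [0·(-18) − 9·4] + [9·21 − 5·(-18)]| = 639, so the area is 639/2.
Along each edge there are gcd(|Δx|,|Δy|)+1 lattice points, so counting each shared vertex once the boundary has gcd(23,3) + gcd(18,14) + gcd(9,22) + gcd(4,39) = 1+2+1+1 = 5.
By Pick's theorem I = A − B/2 + 1 = 639/2 − 5/2 + 1 = 318.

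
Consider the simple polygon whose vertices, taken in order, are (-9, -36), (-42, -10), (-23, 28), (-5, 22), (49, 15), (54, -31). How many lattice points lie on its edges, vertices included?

The number of boundary lattice points is Σ gcd(|Δx|,|Δy|) = gcd(33,26) + gcd(19,38) + gcd(18,6) + gcd(54,7) + gcd(5,46) + gcd(63,5) = 1+19+6+1+1+1 = 29.

29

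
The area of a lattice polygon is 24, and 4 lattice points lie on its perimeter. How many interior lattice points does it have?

23

Pick's theorem A = I + B/2 − 1 rearranges to I = A − B/2 + 1 = 24 − 4/2 + 1 = 23.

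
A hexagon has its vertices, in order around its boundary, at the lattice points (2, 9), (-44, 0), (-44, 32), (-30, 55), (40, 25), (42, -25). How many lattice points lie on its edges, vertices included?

Along each edge there are gcd(|Δx|,|Δy|)+1 lattice points, so counting each shared vertex once the boundary has gcd(46,9) + gcd(0,32) + gcd(14,23) + gcd(70,30) + gcd(2,50) + gcd(40,34) = 1+32+1+10+2+2 = 48.

48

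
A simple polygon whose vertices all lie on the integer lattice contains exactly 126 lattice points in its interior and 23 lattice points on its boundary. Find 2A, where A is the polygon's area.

273

By Pick's theorem, A = I + B/2 − 1 = 126 + 23/2 − 1 = 273/2.
Hence 2A = 273.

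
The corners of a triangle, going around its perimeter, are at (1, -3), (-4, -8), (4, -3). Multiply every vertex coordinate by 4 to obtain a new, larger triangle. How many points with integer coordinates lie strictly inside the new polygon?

103

Using the shoelace formula, 2A = |[1·(-8) − (-4)·(-3)] + [(-4)·(-3) − 4·(-8)] + [4·(-3) − 1·(-3)]| = 15, so the area is 7.5.
Along each edge there are gcd(|Δx|,|Δy|)+1 lattice points, so counting each shared vertex once the boundary has gcd(5,5) + gcd(8,5) + gcd(3,0) = 5+1+3 = 9.
Scaling by 4 multiplies the area by 4² = 16 (so the new area is 120) and multiplies the boundary lattice-point count by 4, giving 36.
By Pick's theorem, the interior count of the dilated polygon is 120 − 36/2 + 1 = 103.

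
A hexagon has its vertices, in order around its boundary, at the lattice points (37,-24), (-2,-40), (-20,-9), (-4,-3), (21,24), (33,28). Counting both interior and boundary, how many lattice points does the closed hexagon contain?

Using the shoelace formula, 2A = |(37·(-40) − (-2)·(-24)) + ((-2)·(-9) − (-20)·(-40)) + ((-20)·(-3) − (-4)·(-9)) + ((-4)·24 − 21·(-3)) + (21·28 − 33·24) + (33·(-24) − 37·28)| = 4351, so the area is 2175.5.
Along each edge there are gcd(|Δx|,|Δy|)+1 lattice points, so counting each shared vertex once the boundary has gcd(39,16) + gcd(18,31) + gcd(16,6) + gcd(25,27) + gcd(12,4) + gcd(4,52) = 1+1+2+1+4+4 = 13.
Pick's theorem gives I = A − B/2 + 1 = 2175.5 − 13/2 + 1 = 2170, so the closed region contains I + B = 2170 + 13 = 2183 lattice points.

2183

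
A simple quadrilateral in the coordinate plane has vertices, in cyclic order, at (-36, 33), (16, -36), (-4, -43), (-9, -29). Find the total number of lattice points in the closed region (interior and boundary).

Using the shoelace formula, 2A = |((-36)·(-36) − 16·33) + (16·(-43) − (-4)·(-36)) + ((-4)·(-29) − (-9)·(-43)) + ((-9)·33 − (-36)·(-29))| = 1676, so the area is 838.
Along each edge there are gcd(|Δx|,|Δy|)+1 lattice points, so counting each shared vertex once the boundary has gcd(52,69) + gcd(20,7) + gcd(5,14) + gcd(27,62) = 1+1+1+1 = 4.
Pick's theorem gives I = A − B/2 + 1 = 838 − 4/2 + 1 = 837, so the closed region contains I + B = 837 + 4 = 841 lattice points.

841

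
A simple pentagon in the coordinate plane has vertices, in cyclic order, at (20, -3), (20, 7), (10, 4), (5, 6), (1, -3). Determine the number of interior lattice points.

Using the shoelace formula, 2A = |(20·7 − 20·(-3)) + (20·4 − 10·7) + (10·6 − 5·4) + (5·(-3) − 1·6) + (1·(-3) − 20·(-3))| = 286, so the area is 143.
Along each edge there are gcd(|Δx|,|Δy|)+1 lattice points, so counting each shared vertex once the boundary has gcd(0,10) + gcd(10,3) + gcd(5,2) + gcd(4,9) + gcd(19,0) = 10+1+1+1+19 = 32.
By Pick's theorem A = I + B/2 − 1, so I = 143 − 32/2 + 1 = 128.

128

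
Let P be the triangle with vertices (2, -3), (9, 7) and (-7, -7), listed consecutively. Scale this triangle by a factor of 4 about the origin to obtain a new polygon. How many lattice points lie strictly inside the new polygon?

By the shoelace formula, twice the signed area is |[2·7 − 9·(-3)] + [9·(-7) − (-7)·7] + [(-7)·(-3) − 2·(-7)]| = 62, so the area is 31.
The number of boundary lattice points is Σ gcd(|Δx|,|Δy|) = gcd(7,10) + gcd(16,14) + gcd(9,4) = 1+2+1 = 4.
Scaling by 4 multiplies the area by 4² = 16 (so the new area is 496) and multiplies the boundary lattice-point count by 4, giving 16.
By Pick's theorem, the interior count of the dilated polygon is 496 − 16/2 + 1 = 489.

489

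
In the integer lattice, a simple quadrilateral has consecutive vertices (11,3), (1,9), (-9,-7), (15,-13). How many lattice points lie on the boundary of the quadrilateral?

Summing gcd(|Δx|,|Δy|) over the edges gives the boundary count: gcd(10,6) + gcd(10,16) + gcd(24,6) + gcd(4,16) = 2+2+6+4 = 14.

14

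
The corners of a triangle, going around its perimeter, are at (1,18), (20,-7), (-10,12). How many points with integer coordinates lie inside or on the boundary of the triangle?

197

By the shoelace formula, twice the signed area is |(1·(-7) − 20·18) + (20·12 − (-10)·(-7)) + ((-10)·18 − 1·12)| = 389, so the area is 194.5.
Along each edge there are gcd(|Δx|,|Δy|)+1 lattice points, so counting each shared vertex once the boundary has gcd(19,25) + gcd(30,19) + gcd(11,6) = 1+1+1 = 3.
Pick's theorem gives I = A − B/2 + 1 = 194.5 − 3/2 + 1 = 194, so the closed region contains I + B = 194 + 3 = 197 lattice points.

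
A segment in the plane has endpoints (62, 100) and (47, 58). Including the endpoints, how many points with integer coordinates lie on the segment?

The number of lattice points on a segment between lattice points is gcd(|Δx|,|Δy|) + 1 = gcd(15,42) + 1 = 3 + 1 = 4.

4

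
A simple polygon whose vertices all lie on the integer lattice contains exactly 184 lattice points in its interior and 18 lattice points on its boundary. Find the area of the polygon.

192

Pick's theorem states A = I + B/2 − 1, so A = 184 + 18/2 − 1 = 192.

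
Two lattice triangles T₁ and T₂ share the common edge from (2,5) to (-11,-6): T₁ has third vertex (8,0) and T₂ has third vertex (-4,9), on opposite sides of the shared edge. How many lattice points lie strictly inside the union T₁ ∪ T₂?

The union is the simple quadrilateral with vertices (2,5), (8,0), (-11,-6), (-4,9) in order.
The shoelace formula gives twice the area as |(2·0 − 8·5) + (8·(-6) − (-11)·0) + ((-11)·9 − (-4)·(-6)) + ((-4)·5 − 2·9)| = 249, so the area is 249/2.
Along each edge there are gcd(|Δx|,|Δy|)+1 lattice points, so counting each shared vertex once the boundary has gcd(6,5) + gcd(19,6) + gcd(7,15) + gcd(6,4) = 1+1+1+2 = 5.
By Pick's theorem I = A − B/2 + 1 = 249/2 − 5/2 + 1 = 123.

123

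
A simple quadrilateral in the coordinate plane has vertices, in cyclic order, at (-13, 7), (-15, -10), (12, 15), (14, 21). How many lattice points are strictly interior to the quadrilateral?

270

Using the shoelace formula, 2A = |((-13)·(-10) − (-15)·7) + ((-15)·15 − 12·(-10)) + (12·21 − 14·15) + (14·7 − (-13)·21)| = 543, so the area is 271.5.
Summing gcd(|Δx|,|Δy|) over the edges gives the boundary count: gcd(2,17) + gcd(27,25) + gcd(2,6) + gcd(27,14) = 1+1+2+1 = 5.
By Pick's theorem A = I + B/2 − 1, so I = 271.5 − 5/2 + 1 = 270.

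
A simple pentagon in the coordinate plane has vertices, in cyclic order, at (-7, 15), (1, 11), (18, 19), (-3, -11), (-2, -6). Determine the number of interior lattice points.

240

Using the shoelace formula, 2A = |((-7)·11 − 1·15) + (1·19 − 18·11) + (18·(-11) − (-3)·19) + ((-3)·(-6) − (-2)·(-11)) + ((-2)·15 − (-7)·(-6))| = 488, so the area is 244.
Along each edge there are gcd(|Δx|,|Δy|)+1 lattice points, so counting each shared vertex once the boundary has gcd(8,4) + gcd(17,8) + gcd(21,30) + gcd(1,5) + gcd(5,21) = 4+1+3+1+1 = 10.
Pick's theorem gives I = A − B/2 + 1 = 244 − 10/2 + 1 = 240.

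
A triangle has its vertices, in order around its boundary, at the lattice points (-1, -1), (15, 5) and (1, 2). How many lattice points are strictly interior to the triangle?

17

Using the shoelace formula, 2A = |[(-1)·5 − 15·(-1)] + [15·2 − 1·5] + [1·(-1) − (-1)·2]| = 36, so the area is 18.
Along each edge there are gcd(|Δx|,|Δy|)+1 lattice points, so counting each shared vertex once the boundary has gcd(16,6) + gcd(14,3) + gcd(2,3) = 2+1+1 = 4.
By Pick's theorem A = I + B/2 − 1, so I = 18 − 4/2 + 1 = 17.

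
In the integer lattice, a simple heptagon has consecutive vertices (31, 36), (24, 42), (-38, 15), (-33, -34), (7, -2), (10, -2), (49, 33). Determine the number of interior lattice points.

2822

Using the shoelace formula, 2A = |[31·42 − 24·36] + [24·15 − (-38)·42] + [(-38)·(-34) − (-33)·15] + [(-33)·(-2) − 7·(-34)] + [7·(-2) − 10·(-2)] + [10·33 − 49·(-2)] + [49·36 − 31·33]| = 5660, so the area is 2830.
Along each edge there are gcd(|Δx|,|Δy|)+1 lattice points, so counting each shared vertex once the boundary has gcd(7,6) + gcd(62,27) + gcd(5,49) + gcd(40,32) + gcd(3,0) + gcd(39,35) + gcd(18,3) = 1+1+1+8+3+1+3 = 18.
Pick's theorem gives I = A − B/2 + 1 = 2830 − 18/2 + 1 = 2822.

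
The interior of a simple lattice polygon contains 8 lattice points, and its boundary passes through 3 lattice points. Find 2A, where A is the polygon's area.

17

By Pick's theorem, A = I + B/2 − 1 = 8 + 3/2 − 1 = 17/2.
Hence 2A = 17.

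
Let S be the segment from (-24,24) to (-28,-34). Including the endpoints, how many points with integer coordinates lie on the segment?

The number of lattice points on a segment between lattice points is gcd(|Δx|,|Δy|) + 1 = gcd(4,58) + 1 = 2 + 1 = 3.

3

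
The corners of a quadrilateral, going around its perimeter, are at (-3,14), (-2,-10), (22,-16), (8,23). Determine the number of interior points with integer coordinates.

559

Using the shoelace formula, 2A = |[(-3)·(-10) − (-2)·14] + [(-2)·(-16) − 22·(-10)] + [22·23 − 8·(-16)] + [8·14 − (-3)·23]| = 1125, so the area is 1125/2.
Summing gcd(|Δx|,|Δy|) over the edges gives the boundary count: gcd(1,24) + gcd(24,6) + gcd(14,39) + gcd(11,9) = 1+6+1+1 = 9.
By Pick's theorem A = I + B/2 − 1, so I = 1125/2 − 9/2 + 1 = 559.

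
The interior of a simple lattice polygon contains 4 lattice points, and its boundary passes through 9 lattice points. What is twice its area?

By Pick's theorem, A = I + B/2 − 1 = 4 + 9/2 − 1 = 15/2.
Hence 2A = 15.

15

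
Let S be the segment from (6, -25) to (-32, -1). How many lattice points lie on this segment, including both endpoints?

The number of lattice points on a segment between lattice points is gcd(|Δx|,|Δy|) + 1 = gcd(38,24) + 1 = 2 + 1 = 3.

3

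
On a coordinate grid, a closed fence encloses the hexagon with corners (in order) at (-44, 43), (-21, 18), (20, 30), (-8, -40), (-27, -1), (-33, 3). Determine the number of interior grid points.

By the shoelace formula, twice the signed area is |[(-44)·18 − (-21)·43] + [(-21)·30 − 20·18] + [20·(-40) − (-8)·30] + [(-8)·(-1) − (-27)·(-40)] + [(-27)·3 − (-33)·(-1)] + [(-33)·43 − (-44)·3]| = 3912, so the area is 1956.
Along each edge there are gcd(|Δx|,|Δy|)+1 lattice points, so counting each shared vertex once the boundary has gcd(23,25) + gcd(41,12) + gcd(28,70) + gcd(19,39) + gcd(6,4) + gcd(11,40) = 1+1+14+1+2+1 = 20.
Pick's theorem gives I = A − B/2 + 1 = 1956 − 20/2 + 1 = 1947.

1947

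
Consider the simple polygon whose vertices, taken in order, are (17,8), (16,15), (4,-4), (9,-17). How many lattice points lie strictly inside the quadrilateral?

Using the shoelace formula, 2A = |(17·15 − 16·8) + (16·(-4) − 4·15) + (4·(-17) − 9·(-4)) + (9·8 − 17·(-17))| = 332, so the area is 166.
Summing gcd(|Δx|,|Δy|) over the edges gives the boundary count: gcd(1,7) + gcd(12,19) + gcd(5,13) + gcd(8,25) = 1+1+1+1 = 4.
By Pick's theorem A = I + B/2 − 1, so I = 166 − 4/2 + 1 = 165.

165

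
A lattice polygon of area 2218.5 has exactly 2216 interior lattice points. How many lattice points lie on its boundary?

7

Pick's theorem gives A = I + B/2 − 1, so B = 2(A − I + 1) = 2(2218.5 − 2216 + 1) = 7.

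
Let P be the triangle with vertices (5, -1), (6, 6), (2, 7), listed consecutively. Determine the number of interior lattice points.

Using the shoelace formula, 2A = |[5·6 − 6·(-1)] + [6·7 − 2·6] + [2·(-1) − 5·7]| = 29, so the area is 14.5.
The number of boundary lattice points is Σ gcd(|Δx|,|Δy|) = gcd(1,7) + gcd(4,1) + gcd(3,8) = 1+1+1 = 3.
Pick's theorem gives I = A − B/2 + 1 = 14.5 − 3/2 + 1 = 14.

14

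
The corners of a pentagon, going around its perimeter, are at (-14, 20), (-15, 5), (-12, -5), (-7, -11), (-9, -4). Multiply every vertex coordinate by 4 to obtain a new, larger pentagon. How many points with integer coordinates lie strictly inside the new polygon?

1231

By the shoelace formula, twice the signed area is |[(-14)·5 − (-15)·20] + [(-15)·(-5) − (-12)·5] + [(-12)·(-11) − (-7)·(-5)] + [(-7)·(-4) − (-9)·(-11)] + [(-9)·20 − (-14)·(-4)]| = 155, so the area is 155/2.
Summing gcd(|Δx|,|Δy|) over the edges gives the boundary count: gcd(1,15) + gcd(3,10) + gcd(5,6) + gcd(2,7) + gcd(5,24) = 1+1+1+1+1 = 5.
Scaling by 4 multiplies the area by 4² = 16 (so the new area is 1240) and multiplies the boundary lattice-point count by 4, giving 20.
By Pick's theorem, the interior count of the dilated polygon is 1240 − 20/2 + 1 = 1231.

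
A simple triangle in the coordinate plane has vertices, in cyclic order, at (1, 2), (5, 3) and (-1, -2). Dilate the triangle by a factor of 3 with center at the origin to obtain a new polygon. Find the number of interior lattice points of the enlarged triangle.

By the shoelace formula, twice the signed area is |[1·3 − 5·2] + [5·(-2) − (-1)·3] + [(-1)·2 − 1·(-2)]| = 14, so the area is 7.
Summing gcd(|Δx|,|Δy|) over the edges gives the boundary count: gcd(4,1) + gcd(6,5) + gcd(2,4) = 1+1+2 = 4.
Scaling by 3 multiplies the area by 3² = 9 (so the new area is 63) and multiplies the boundary lattice-point count by 3, giving 12.
By Pick's theorem, the interior count of the dilated polygon is 63 − 12/2 + 1 = 58.

58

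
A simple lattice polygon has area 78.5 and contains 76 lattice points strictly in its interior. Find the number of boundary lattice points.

7

Pick's theorem gives A = I + B/2 − 1, so B = 2(A − I + 1) = 2(78.5 − 76 + 1) = 7.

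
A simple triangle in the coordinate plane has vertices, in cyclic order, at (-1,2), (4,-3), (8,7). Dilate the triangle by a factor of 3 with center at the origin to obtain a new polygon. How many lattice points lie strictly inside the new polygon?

304

By the shoelace formula, twice the signed area is |[(-1)·(-3) − 4·2] + [4·7 − 8·(-3)] + [8·2 − (-1)·7]| = 70, so the area is 35.
Along each edge there are gcd(|Δx|,|Δy|)+1 lattice points, so counting each shared vertex once the boundary has gcd(5,5) + gcd(4,10) + gcd(9,5) = 5+2+1 = 8.
Scaling by 3 multiplies the area by 3² = 9 (so the new area is 315) and multiplies the boundary lattice-point count by 3, giving 24.
By Pick's theorem, the interior count of the dilated polygon is 315 − 24/2 + 1 = 304.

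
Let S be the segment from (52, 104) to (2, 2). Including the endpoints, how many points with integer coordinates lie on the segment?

3

The number of lattice points on a segment between lattice points is gcd(|Δx|,|Δy|) + 1 = gcd(50,102) + 1 = 2 + 1 = 3.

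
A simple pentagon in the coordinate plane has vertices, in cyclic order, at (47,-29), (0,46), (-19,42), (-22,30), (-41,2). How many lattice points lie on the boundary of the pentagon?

The number of boundary lattice points is Σ gcd(|Δx|,|Δy|) = gcd(47,75) + gcd(19,4) + gcd(3,12) + gcd(19,28) + gcd(88,31) = 1+1+3+1+1 = 7.

7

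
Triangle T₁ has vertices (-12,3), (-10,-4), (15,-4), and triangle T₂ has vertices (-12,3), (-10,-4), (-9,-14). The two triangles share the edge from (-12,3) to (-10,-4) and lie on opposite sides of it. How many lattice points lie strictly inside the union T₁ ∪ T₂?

The union is the simple quadrilateral with vertices (-12,3), (15,-4), (-10,-4), (-9,-14) in order.
By the shoelace formula, twice the signed area is |[(-12)·(-4) − 15·3] + [15·(-4) − (-10)·(-4)] + [(-10)·(-14) − (-9)·(-4)] + [(-9)·3 − (-12)·(-14)]| = 188, so the area is 94.
The number of boundary lattice points is Σ gcd(|Δx|,|Δy|) = gcd(27,7) + gcd(25,0) + gcd(1,10) + gcd(3,17) = 1+25+1+1 = 28.
By Pick's theorem I = A − B/2 + 1 = 94 − 28/2 + 1 = 81.

81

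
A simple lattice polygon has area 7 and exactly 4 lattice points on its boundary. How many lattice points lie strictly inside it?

6

Pick's theorem A = I + B/2 − 1 rearranges to I = A − B/2 + 1 = 7 − 4/2 + 1 = 6.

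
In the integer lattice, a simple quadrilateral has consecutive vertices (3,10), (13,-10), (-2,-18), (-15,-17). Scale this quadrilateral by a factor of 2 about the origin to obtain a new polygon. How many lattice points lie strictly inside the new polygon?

1478

Using the shoelace formula, 2A = |[3·(-10) − 13·10] + [13·(-18) − (-2)·(-10)] + [(-2)·(-17) − (-15)·(-18)] + [(-15)·10 − 3·(-17)]| = 749, so the area is 374.5.
Summing gcd(|Δx|,|Δy|) over the edges gives the boundary count: gcd(10,20) + gcd(15,8) + gcd(13,1) + gcd(18,27) = 10+1+1+9 = 21.
Scaling by 2 multiplies the area by 2² = 4 (so the new area is 1498) and multiplies the boundary lattice-point count by 2, giving 42.
By Pick's theorem, the interior count of the dilated polygon is 1498 − 42/2 + 1 = 1478.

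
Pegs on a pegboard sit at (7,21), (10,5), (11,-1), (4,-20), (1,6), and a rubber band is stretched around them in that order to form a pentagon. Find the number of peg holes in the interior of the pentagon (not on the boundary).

By the shoelace formula, twice the signed area is |[7·5 − 10·21] + [10·(-1) − 11·5] + [11·(-20) − 4·(-1)] + [4·6 − 1·(-20)] + [1·21 − 7·6]| = 433, so the area is 216.5.
The number of boundary lattice points is Σ gcd(|Δx|,|Δy|) = gcd(3,16) + gcd(1,6) + gcd(7,19) + gcd(3,26) + gcd(6,15) = 1+1+1+1+3 = 7.
By Pick's theorem A = I + B/2 − 1, so I = 216.5 − 7/2 + 1 = 214.

214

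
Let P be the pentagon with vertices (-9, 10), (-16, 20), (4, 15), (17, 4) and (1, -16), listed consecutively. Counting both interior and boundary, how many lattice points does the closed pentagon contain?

502

By the shoelace formula, twice the signed area is |((-9)·20 − (-16)·10) + ((-16)·15 − 4·20) + (4·4 − 17·15) + (17·(-16) − 1·4) + (1·10 − (-9)·(-16))| = 989, so the area is 989/2.
Summing gcd(|Δx|,|Δy|) over the edges gives the boundary count: gcd(7,10) + gcd(20,5) + gcd(13,11) + gcd(16,20) + gcd(10,26) = 1+5+1+4+2 = 13.
Pick's theorem gives I = A − B/2 + 1 = 989/2 − 13/2 + 1 = 489, so the closed region contains I + B = 489 + 13 = 502 lattice points.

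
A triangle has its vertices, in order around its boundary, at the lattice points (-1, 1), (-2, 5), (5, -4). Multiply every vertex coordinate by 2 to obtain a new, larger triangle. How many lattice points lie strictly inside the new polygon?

36

By the shoelace formula, twice the signed area is |[(-1)·5 − (-2)·1] + [(-2)·(-4) − 5·5] + [5·1 − (-1)·(-4)]| = 19, so the area is 9.5.
Summing gcd(|Δx|,|Δy|) over the edges gives the boundary count: gcd(1,4) + gcd(7,9) + gcd(6,5) = 1+1+1 = 3.
Scaling by 2 multiplies the area by 2² = 4 (so the new area is 38) and multiplies the boundary lattice-point count by 2, giving 6.
By Pick's theorem, the interior count of the dilated polygon is 38 − 6/2 + 1 = 36.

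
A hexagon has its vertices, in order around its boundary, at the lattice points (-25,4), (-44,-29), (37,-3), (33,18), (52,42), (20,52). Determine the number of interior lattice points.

By the shoelace formula, twice the signed area is |((-25)·(-29) − (-44)·4) + ((-44)·(-3) − 37·(-29)) + (37·18 − 33·(-3)) + (33·42 − 52·18) + (52·52 − 20·42) + (20·4 − (-25)·52)| = 6565, so the area is 3282.5.
The number of boundary lattice points is Σ gcd(|Δx|,|Δy|) = gcd(19,33) + gcd(81,26) + gcd(4,21) + gcd(19,24) + gcd(32,10) + gcd(45,48) = 1+1+1+1+2+3 = 9.
By Pick's theorem A = I + B/2 − 1, so I = 3282.5 − 9/2 + 1 = 3279.

3279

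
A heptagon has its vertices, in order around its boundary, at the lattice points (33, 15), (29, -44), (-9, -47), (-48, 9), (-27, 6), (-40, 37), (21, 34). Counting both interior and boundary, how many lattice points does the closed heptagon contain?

4871

Using the shoelace formula, 2A = |(33·(-44) − 29·15) + (29·(-47) − (-9)·(-44)) + ((-9)·9 − (-48)·(-47)) + ((-48)·6 − (-27)·9) + ((-27)·37 − (-40)·6) + ((-40)·34 − 21·37) + (21·15 − 33·34)| = 9731, so the area is 4865.5.
The number of boundary lattice points is Σ gcd(|Δx|,|Δy|) = gcd(4,59) + gcd(38,3) + gcd(39,56) + gcd(21,3) + gcd(13,31) + gcd(61,3) + gcd(12,19) = 1+1+1+3+1+1+1 = 9.
Pick's theorem gives I = A − B/2 + 1 = 4865.5 − 9/2 + 1 = 4862, so the closed region contains I + B = 4862 + 9 = 4871 lattice points.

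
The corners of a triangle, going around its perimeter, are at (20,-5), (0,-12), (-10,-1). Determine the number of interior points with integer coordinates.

144

The shoelace formula gives twice the area as |[20·(-12) − 0·(-5)] + [0·(-1) − (-10)·(-12)] + [(-10)·(-5) − 20·(-1)]| = 290, so the area is 145.
Summing gcd(|Δx|,|Δy|) over the edges gives the boundary count: gcd(20,7) + gcd(10,11) + gcd(30,4) = 1+1+2 = 4.
Pick's theorem gives I = A − B/2 + 1 = 145 − 4/2 + 1 = 144.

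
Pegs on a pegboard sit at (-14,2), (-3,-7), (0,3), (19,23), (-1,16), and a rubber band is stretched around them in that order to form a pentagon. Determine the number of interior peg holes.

292

Using the shoelace formula, 2A = |[(-14)·(-7) − (-3)·2] + [(-3)·3 − 0·(-7)] + [0·23 − 19·3] + [19·16 − (-1)·23] + [(-1)·2 − (-14)·16]| = 587, so the area is 587/2.
Summing gcd(|Δx|,|Δy|) over the edges gives the boundary count: gcd(11,9) + gcd(3,10) + gcd(19,20) + gcd(20,7) + gcd(13,14) = 1+1+1+1+1 = 5.
Pick's theorem gives I = A − B/2 + 1 = 587/2 − 5/2 + 1 = 292.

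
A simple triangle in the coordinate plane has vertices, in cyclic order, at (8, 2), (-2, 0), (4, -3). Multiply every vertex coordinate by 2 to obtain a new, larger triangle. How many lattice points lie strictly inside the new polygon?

Using the shoelace formula, 2A = |[8·0 − (-2)·2] + [(-2)·(-3) − 4·0] + [4·2 − 8·(-3)]| = 42, so the area is 21.
The number of boundary lattice points is Σ gcd(|Δx|,|Δy|) = gcd(10,2) + gcd(6,3) + gcd(4,5) = 2+3+1 = 6.
Scaling by 2 multiplies the area by 2² = 4 (so the new area is 84) and multiplies the boundary lattice-point count by 2, giving 12.
By Pick's theorem, the interior count of the dilated polygon is 84 − 12/2 + 1 = 79.

79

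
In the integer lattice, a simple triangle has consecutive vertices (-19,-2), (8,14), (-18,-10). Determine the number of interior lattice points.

115

Using the shoelace formula, 2A = |((-19)·14 − 8·(-2)) + (8·(-10) − (-18)·14) + ((-18)·(-2) − (-19)·(-10))| = 232, so the area is 116.
The number of boundary lattice points is Σ gcd(|Δx|,|Δy|) = gcd(27,16) + gcd(26,24) + gcd(1,8) = 1+2+1 = 4.
By Pick's theorem A = I + B/2 − 1, so I = 116 − 4/2 + 1 = 115.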